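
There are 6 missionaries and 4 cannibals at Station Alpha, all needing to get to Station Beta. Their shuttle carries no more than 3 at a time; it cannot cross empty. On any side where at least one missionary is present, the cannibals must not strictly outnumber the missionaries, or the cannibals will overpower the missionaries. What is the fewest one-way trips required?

Counting alone: each trip to Station Beta takes at most 3 across and each return brings at least 1 back, so after t trips out (and t−1 returns) at most 3t − (t−1) of the 10 are across; that first reaches 10 at t = 5, so at least 9 crossings are needed.
The plan below uses exactly 9 crossings, so it is optimal:
1. 2 cannibals → Station Beta.  (Station Alpha: 6M 2C; Station Beta: 0M 2C)
2. 1 cannibal ← Station Alpha.  (Station Alpha: 6M 3C; Station Beta: 0M 1C)
3. 3 cannibals → Station Beta.  (Station Alpha: 6M 0C; Station Beta: 0M 4C)
4. 1 cannibal ← Station Alpha.  (Station Alpha: 6M 1C; Station Beta: 0M 3C)
5. 3 missionaries → Station Beta.  (Station Alpha: 3M 1C; Station Beta: 3M 3C)
6. 1 cannibal ← Station Alpha.  (Station Alpha: 3M 2C; Station Beta: 3M 2C)
7. 1 missionary and 2 cannibals → Station Beta.  (Station Alpha: 2M 0C; Station Beta: 4M 4C)
8. 1 cannibal ← Station Alpha.  (Station Alpha: 2M 1C; Station Beta: 4M 3C)
9. 2 missionaries and 1 cannibal → Station Beta.  (Station Alpha: 0M 0C; Station Beta: 6M 4C)

9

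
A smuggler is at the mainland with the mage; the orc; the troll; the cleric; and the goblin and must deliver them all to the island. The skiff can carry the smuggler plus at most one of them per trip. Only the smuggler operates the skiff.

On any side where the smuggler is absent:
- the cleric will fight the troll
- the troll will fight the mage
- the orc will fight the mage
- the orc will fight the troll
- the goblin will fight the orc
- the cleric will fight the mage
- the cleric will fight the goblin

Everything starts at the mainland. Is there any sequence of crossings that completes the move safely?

Whatever the first load, the items left behind include a forbidden pair without the smuggler. No opening move is safe, so no plan exists.

No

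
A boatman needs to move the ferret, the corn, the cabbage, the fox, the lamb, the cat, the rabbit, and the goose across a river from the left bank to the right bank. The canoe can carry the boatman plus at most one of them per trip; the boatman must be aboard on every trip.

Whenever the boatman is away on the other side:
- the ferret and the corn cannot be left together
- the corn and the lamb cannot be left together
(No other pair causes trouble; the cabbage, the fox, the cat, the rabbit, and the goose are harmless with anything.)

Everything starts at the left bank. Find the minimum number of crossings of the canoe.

Counting alone: the boatman can take at most 1 across per trip to the right bank, so moving all 8 needs at least 8 loaded trips out, with a return between consecutive ones — at least 15 crossings.
The safety rule pushes this higher. Following every safe sequence of crossings, the most of the 8 that can be at the right bank as the canoe arrives there on crossing 15 is 7 — never all 8.
So no plan with fewer than 17 crossings exists, and this one achieves 17:
1. Boatman goes to the right bank with the corn.
2. Boatman goes back to the left bank alone.
3. Boatman goes to the right bank with the ferret.
4. Boatman goes back to the left bank with the corn.
5. Boatman goes to the right bank with the lamb.
6. Boatman goes back to the left bank alone.
7. Boatman goes to the right bank with the cabbage.
8. Boatman goes back to the left bank alone.
9. Boatman goes to the right bank with the fox.
10. Boatman goes back to the left bank alone.
11. Boatman goes to the right bank with the cat.
12. Boatman goes back to the left bank alone.
13. Boatman goes to the right bank with the rabbit.
14. Boatman goes back to the left bank alone.
15. Boatman goes to the right bank with the goose.
16. Boatman goes back to the left bank alone.
17. Boatman goes to the right bank with the corn.

17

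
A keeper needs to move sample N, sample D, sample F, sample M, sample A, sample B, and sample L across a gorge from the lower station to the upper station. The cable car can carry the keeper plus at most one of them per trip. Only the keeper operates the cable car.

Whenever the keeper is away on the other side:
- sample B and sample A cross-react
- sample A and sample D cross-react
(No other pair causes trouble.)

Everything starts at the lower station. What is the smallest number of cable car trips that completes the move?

15

Counting alone: the keeper can take at most 1 across per trip to the upper station, so moving all 7 needs at least 7 loaded trips out, with a return between consecutive ones — at least 13 crossings.
The safety rule pushes this higher. Following every safe sequence of crossings, the most of the 7 that can be at the upper station as the cable car arrives there on crossing 13 is 6 — never all 7.
So no plan with fewer than 15 crossings exists, and this one achieves 15:
1. Keeper goes to the upper station with sample A.  [the lower station: sample B, sample D, sample F, sample L, sample M, sample N | the upper station: sample A]
2. Keeper goes back to the lower station alone.  [the lower station: sample B, sample D, sample F, sample L, sample M, sample N | the upper station: sample A]
3. Keeper goes to the upper station with sample N.  [the lower station: sample B, sample D, sample F, sample L, sample M | the upper station: sample A, sample N]
4. Keeper goes back to the lower station alone.  [the lower station: sample B, sample D, sample F, sample L, sample M | the upper station: sample A, sample N]
5. Keeper goes to the upper station with sample D.  [the lower station: sample B, sample F, sample L, sample M | the upper station: sample A, sample D, sample N]
6. Keeper goes back to the lower station with sample A.  [the lower station: sample A, sample B, sample F, sample L, sample M | the upper station: sample D, sample N]
7. Keeper goes to the upper station with sample B.  [the lower station: sample A, sample F, sample L, sample M | the upper station: sample B, sample D, sample N]
8. Keeper goes back to the lower station alone.  [the lower station: sample A, sample F, sample L, sample M | the upper station: sample B, sample D, sample N]
9. Keeper goes to the upper station with sample F.  [the lower station: sample A, sample L, sample M | the upper station: sample B, sample D, sample F, sample N]
10. Keeper goes back to the lower station alone.  [the lower station: sample A, sample L, sample M | the upper station: sample B, sample D, sample F, sample N]
11. Keeper goes to the upper station with sample M.  [the lower station: sample A, sample L | the upper station: sample B, sample D, sample F, sample M, sample N]
12. Keeper goes back to the lower station alone.  [the lower station: sample A, sample L | the upper station: sample B, sample D, sample F, sample M, sample N]
13. Keeper goes to the upper station with sample L.  [the lower station: sample A | the upper station: sample B, sample D, sample F, sample L, sample M, sample N]
14. Keeper goes back to the lower station alone.  [the lower station: sample A | the upper station: sample B, sample D, sample F, sample L, sample M, sample N]
15. Keeper goes to the upper station with sample A.  [the lower station: — | the upper station: sample A, sample B, sample D, sample F, sample L, sample M, sample N]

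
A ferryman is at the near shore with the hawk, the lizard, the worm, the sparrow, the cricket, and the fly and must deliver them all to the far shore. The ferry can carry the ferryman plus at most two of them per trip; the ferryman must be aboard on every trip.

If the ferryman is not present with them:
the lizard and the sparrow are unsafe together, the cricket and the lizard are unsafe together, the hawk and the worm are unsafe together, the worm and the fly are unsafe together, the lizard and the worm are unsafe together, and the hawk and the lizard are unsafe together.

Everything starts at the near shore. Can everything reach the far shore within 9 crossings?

Yes

Yes — this plan uses 9 crossings (≤ 9):
1. Ferryman goes to the far shore with the lizard and the worm.
2. Ferryman goes back to the near shore with the lizard.
3. Ferryman goes to the far shore with the lizard and the sparrow.
4. Ferryman goes back to the near shore with the lizard.
5. Ferryman goes to the far shore with the cricket and the hawk.
6. Ferryman goes back to the near shore with the hawk.
7. Ferryman goes to the far shore with the fly and the hawk.
8. Ferryman goes back to the near shore with the worm.
9. Ferryman goes to the far shore with the lizard and the worm.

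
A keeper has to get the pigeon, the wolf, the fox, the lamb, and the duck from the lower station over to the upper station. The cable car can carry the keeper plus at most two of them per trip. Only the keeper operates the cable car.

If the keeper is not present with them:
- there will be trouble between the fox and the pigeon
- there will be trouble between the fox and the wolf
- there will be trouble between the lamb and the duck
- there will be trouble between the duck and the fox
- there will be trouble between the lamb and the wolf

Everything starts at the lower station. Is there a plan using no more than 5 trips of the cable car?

No

Counting alone: the keeper can take at most 2 across per trip to the upper station, so moving all 5 needs at least 3 loaded trips out, with a return between consecutive ones — at least 5 crossings.
The safety rule pushes this higher. Following every safe sequence of crossings, the most of the 5 that can be at the upper station as the cable car arrives there on crossing 5 is 4 — never all 5.
So the move cannot be finished within 5 crossings. (The shortest complete plan takes 7:)
1. Keeper goes to the upper station with the fox and the lamb.
2. Keeper goes back to the lower station alone.
3. Keeper goes to the upper station with the pigeon.
4. Keeper goes back to the lower station with the fox.
5. Keeper goes to the upper station with the duck and the wolf.
6. Keeper goes back to the lower station with the lamb.
7. Keeper goes to the upper station with the fox and the lamb.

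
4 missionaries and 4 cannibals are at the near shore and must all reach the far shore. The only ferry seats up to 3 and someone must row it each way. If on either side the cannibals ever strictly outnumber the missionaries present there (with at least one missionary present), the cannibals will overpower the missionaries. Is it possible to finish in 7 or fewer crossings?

Counting alone: each trip to the far shore takes at most 3 across and each return brings at least 1 back, so after t trips out (and t−1 returns) at most 3t − (t−1) of the 8 are across; that first reaches 8 at t = 4, so at least 7 crossings are needed.
The safety rule pushes this higher. Following every safe sequence of crossings, the most of the 8 that can be at the far shore as the ferry arrives there on crossing 7 is 7 — never all 8.
So the move cannot be finished within 7 crossings. (The shortest complete plan takes 9:)
1. 2 cannibals → the far shore.  (the near shore: 4M 2C; the far shore: 0M 2C)
2. 1 cannibal ← the near shore.  (the near shore: 4M 3C; the far shore: 0M 1C)
3. 3 cannibals → the far shore.  (the near shore: 4M 0C; the far shore: 0M 4C)
4. 1 cannibal ← the near shore.  (the near shore: 4M 1C; the far shore: 0M 3C)
5. 3 missionaries → the far shore.  (the near shore: 1M 1C; the far shore: 3M 3C)
6. 1 missionary and 1 cannibal ← the near shore.  (the near shore: 2M 2C; the far shore: 2M 2C)
7. 2 missionaries → the far shore.  (the near shore: 0M 2C; the far shore: 4M 2C)
8. 1 cannibal ← the near shore.  (the near shore: 0M 3C; the far shore: 4M 1C)
9. 3 cannibals → the far shore.  (the near shore: 0M 0C; the far shore: 4M 4C)

No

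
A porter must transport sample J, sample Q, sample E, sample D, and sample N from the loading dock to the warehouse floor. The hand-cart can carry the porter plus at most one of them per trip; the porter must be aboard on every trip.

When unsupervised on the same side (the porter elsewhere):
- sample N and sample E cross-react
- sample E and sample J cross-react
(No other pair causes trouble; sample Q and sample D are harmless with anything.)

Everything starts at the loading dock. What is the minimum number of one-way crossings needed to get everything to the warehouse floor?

11

Counting alone: the porter can take at most 1 across per trip to the warehouse floor, so moving all 5 needs at least 5 loaded trips out, with a return between consecutive ones — at least 9 crossings.
The safety rule pushes this higher. Following every safe sequence of crossings, the most of the 5 that can be at the warehouse floor as the hand-cart arrives there on crossing 9 is 4 — never all 5.
So no plan with fewer than 11 crossings exists, and this one achieves 11:
1. Porter goes to the warehouse floor with sample E.
2. Porter goes back to the loading dock alone.
3. Porter goes to the warehouse floor with sample J.
4. Porter goes back to the loading dock with sample E.
5. Porter goes to the warehouse floor with sample N.
6. Porter goes back to the loading dock alone.
7. Porter goes to the warehouse floor with sample Q.
8. Porter goes back to the loading dock alone.
9. Porter goes to the warehouse floor with sample D.
10. Porter goes back to the loading dock alone.
11. Porter goes to the warehouse floor with sample E.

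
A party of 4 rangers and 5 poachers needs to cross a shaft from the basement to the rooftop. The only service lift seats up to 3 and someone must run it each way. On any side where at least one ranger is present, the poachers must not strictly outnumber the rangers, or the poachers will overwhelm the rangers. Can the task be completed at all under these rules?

No

The poachers already outnumber the rangers at the basement before anyone moves, so the starting position itself is disallowed.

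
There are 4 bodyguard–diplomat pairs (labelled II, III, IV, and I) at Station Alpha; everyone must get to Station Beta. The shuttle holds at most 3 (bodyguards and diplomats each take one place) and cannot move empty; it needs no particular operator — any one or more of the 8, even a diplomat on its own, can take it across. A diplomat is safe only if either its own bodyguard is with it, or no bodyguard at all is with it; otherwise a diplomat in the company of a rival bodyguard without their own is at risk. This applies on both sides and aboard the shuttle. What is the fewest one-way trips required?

Counting alone: each trip to Station Beta takes at most 3 across and each return brings at least 1 back, so after t trips out (and t−1 returns) at most 3t − (t−1) of the 8 are across; that first reaches 8 at t = 4, so at least 7 crossings are needed.
The safety rule pushes this higher. Following every safe sequence of crossings, the most of the 8 that can be at Station Beta as the shuttle arrives there on crossing 7 is 7 — never all 8.
So no plan with fewer than 9 crossings exists, and this one achieves 9:
1. bodyguard II and diplomat II cross → Station Beta.
2. bodyguard II crosses ← Station Alpha.
3. bodyguard II, bodyguard III, and diplomat III cross → Station Beta.
4. bodyguard II and diplomat II cross ← Station Alpha.
5. bodyguard I, bodyguard II, and bodyguard IV cross → Station Beta.
6. diplomat III crosses ← Station Alpha.
7. diplomat II and diplomat III cross → Station Beta.
8. diplomat II crosses ← Station Alpha.
9. diplomat I, diplomat II, and diplomat IV cross → Station Beta.

9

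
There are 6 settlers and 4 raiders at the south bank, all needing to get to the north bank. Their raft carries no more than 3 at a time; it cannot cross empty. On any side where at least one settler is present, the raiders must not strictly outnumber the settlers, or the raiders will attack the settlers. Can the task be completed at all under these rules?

Yes

1. 2 raiders → the north bank.  (the south bank: 6S 2R; the north bank: 0S 2R)
2. 1 raider ← the south bank.  (the south bank: 6S 3R; the north bank: 0S 1R)
3. 3 raiders → the north bank.  (the south bank: 6S 0R; the north bank: 0S 4R)
4. 1 raider ← the south bank.  (the south bank: 6S 1R; the north bank: 0S 3R)
5. 3 settlers → the north bank.  (the south bank: 3S 1R; the north bank: 3S 3R)
6. 1 raider ← the south bank.  (the south bank: 3S 2R; the north bank: 3S 2R)
7. 1 settler and 2 raiders → the north bank.  (the south bank: 2S 0R; the north bank: 4S 4R)
8. 1 raider ← the south bank.  (the south bank: 2S 1R; the north bank: 4S 3R)
9. 2 settlers and 1 raider → the north bank.  (the south bank: 0S 0R; the north bank: 6S 4R)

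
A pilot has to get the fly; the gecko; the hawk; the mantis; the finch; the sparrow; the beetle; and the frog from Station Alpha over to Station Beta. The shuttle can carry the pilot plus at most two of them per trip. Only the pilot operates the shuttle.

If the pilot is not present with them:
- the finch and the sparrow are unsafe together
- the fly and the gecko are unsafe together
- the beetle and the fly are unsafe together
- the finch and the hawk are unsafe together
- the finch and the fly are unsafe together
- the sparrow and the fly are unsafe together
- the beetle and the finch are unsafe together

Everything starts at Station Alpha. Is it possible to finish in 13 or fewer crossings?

Yes — this plan uses 13 crossings (≤ 13):
1. Pilot goes to Station Beta with the finch and the fly.
2. Pilot goes back to Station Alpha with the fly.
3. Pilot goes to Station Beta with the fly and the gecko.
4. Pilot goes back to Station Alpha with the fly.
5. Pilot goes to Station Beta with the fly and the mantis.
6. Pilot goes back to Station Alpha with the fly.
7. Pilot goes to Station Beta with the fly and the frog.
8. Pilot goes back to Station Alpha with the fly.
9. Pilot goes to Station Beta with the beetle and the sparrow.
10. Pilot goes back to Station Alpha with the finch.
11. Pilot goes to Station Beta with the fly and the hawk.
12. Pilot goes back to Station Alpha with the fly.
13. Pilot goes to Station Beta with the finch and the fly.

Yes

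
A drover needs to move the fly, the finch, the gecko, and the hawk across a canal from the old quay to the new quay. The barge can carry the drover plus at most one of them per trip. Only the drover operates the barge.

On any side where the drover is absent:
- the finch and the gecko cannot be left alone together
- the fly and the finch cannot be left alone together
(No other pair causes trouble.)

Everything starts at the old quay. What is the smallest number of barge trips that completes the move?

Counting alone: the drover can take at most 1 across per trip to the new quay, so moving all 4 needs at least 4 loaded trips out, with a return between consecutive ones — at least 7 crossings.
The safety rule pushes this higher. Following every safe sequence of crossings, the most of the 4 that can be at the new quay as the barge arrives there on crossing 7 is 3 — never all 4.
So no plan with fewer than 9 crossings exists, and this one achieves 9:
1. Drover goes to the new quay with the finch.  [the old quay: the fly, the gecko, the hawk | the new quay: the finch]
2. Drover goes back to the old quay alone.  [the old quay: the fly, the gecko, the hawk | the new quay: the finch]
3. Drover goes to the new quay with the fly.  [the old quay: the gecko, the hawk | the new quay: the finch, the fly]
4. Drover goes back to the old quay with the finch.  [the old quay: the finch, the gecko, the hawk | the new quay: the fly]
5. Drover goes to the new quay with the gecko.  [the old quay: the finch, the hawk | the new quay: the fly, the gecko]
6. Drover goes back to the old quay alone.  [the old quay: the finch, the hawk | the new quay: the fly, the gecko]
7. Drover goes to the new quay with the hawk.  [the old quay: the finch | the new quay: the fly, the gecko, the hawk]
8. Drover goes back to the old quay alone.  [the old quay: the finch | the new quay: the fly, the gecko, the hawk]
9. Drover goes to the new quay with the finch.  [the old quay: — | the new quay: the finch, the fly, the gecko, the hawk]

9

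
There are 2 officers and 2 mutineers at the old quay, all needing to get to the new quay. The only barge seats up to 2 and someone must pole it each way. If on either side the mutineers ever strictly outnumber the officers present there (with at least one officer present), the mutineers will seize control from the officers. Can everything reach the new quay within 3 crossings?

No

Counting alone: each trip to the new quay takes at most 2 across and each return brings at least 1 back, so after t trips out (and t−1 returns) at most 2t − (t−1) of the 4 are across; that first reaches 4 at t = 3, so at least 5 crossings are needed.
Since 3 < 5, 3 crossings cannot be enough. (The shortest complete plan in fact takes 5:)
1. 2 mutineers → the new quay.  (the old quay: 2O 0M; the new quay: 0O 2M)
2. 1 mutineer ← the old quay.  (the old quay: 2O 1M; the new quay: 0O 1M)
3. 2 officers → the new quay.  (the old quay: 0O 1M; the new quay: 2O 1M)
4. 1 mutineer ← the old quay.  (the old quay: 0O 2M; the new quay: 2O 0M)
5. 2 mutineers → the new quay.  (the old quay: 0O 0M; the new quay: 2O 2M)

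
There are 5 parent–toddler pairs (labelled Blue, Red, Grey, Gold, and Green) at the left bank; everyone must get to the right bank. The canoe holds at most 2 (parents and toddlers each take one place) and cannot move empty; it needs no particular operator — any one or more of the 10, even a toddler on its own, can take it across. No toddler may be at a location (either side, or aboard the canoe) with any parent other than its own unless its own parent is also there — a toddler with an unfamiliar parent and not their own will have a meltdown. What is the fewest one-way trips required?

Following every safe sequence of crossings from the start, the most of the 10 that can be at the right bank as the canoe arrives there on crossings 1, 3, 5, 7 is 2, 3, 4, 5 respectively; the best ever achieved is 5 of 10.
From crossing 9 on, no configuration arises that was not already reachable earlier: only 82 distinct safe configurations (who is on which side, and where the canoe is) can ever be reached, none of them has everyone across, and every continuation just revisits them. So no valid plan exists.

impossible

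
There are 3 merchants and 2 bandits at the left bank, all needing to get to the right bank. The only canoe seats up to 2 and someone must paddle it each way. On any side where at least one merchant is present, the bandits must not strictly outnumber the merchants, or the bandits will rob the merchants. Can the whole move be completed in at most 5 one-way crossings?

No

Counting alone: each trip to the right bank takes at most 2 across and each return brings at least 1 back, so after t trips out (and t−1 returns) at most 2t − (t−1) of the 5 are across; that first reaches 5 at t = 4, so at least 7 crossings are needed.
Since 5 < 7, 5 crossings cannot be enough. (The shortest complete plan in fact takes 7:)
1. 2 bandits → the right bank.  (the left bank: 3M 0B; the right bank: 0M 2B)
2. 1 bandit ← the left bank.  (the left bank: 3M 1B; the right bank: 0M 1B)
3. 2 merchants → the right bank.  (the left bank: 1M 1B; the right bank: 2M 1B)
4. 1 merchant ← the left bank.  (the left bank: 2M 1B; the right bank: 1M 1B)
5. 1 merchant and 1 bandit → the right bank.  (the left bank: 1M 0B; the right bank: 2M 2B)
6. 1 bandit ← the left bank.  (the left bank: 1M 1B; the right bank: 2M 1B)
7. 1 merchant and 1 bandit → the right bank.  (the left bank: 0M 0B; the right bank: 3M 2B)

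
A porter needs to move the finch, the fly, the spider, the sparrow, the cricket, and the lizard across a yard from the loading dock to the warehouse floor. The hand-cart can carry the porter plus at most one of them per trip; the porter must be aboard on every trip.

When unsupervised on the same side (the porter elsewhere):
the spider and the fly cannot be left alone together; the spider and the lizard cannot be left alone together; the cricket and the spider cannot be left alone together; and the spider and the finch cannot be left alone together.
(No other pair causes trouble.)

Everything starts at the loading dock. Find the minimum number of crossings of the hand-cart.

impossible

Following every safe sequence of crossings from the start, the most of the 6 that can be at the warehouse floor as the hand-cart arrives there on crossings 1, 3, 5 is 1, 2, 3 respectively; the best ever achieved is 3 of 6.
From crossing 7 on, no configuration arises that was not already reachable earlier: only 22 distinct safe configurations (who is on which side, and where the hand-cart is) can ever be reached, none of them has everyone across, and every continuation just revisits them. So no valid plan exists.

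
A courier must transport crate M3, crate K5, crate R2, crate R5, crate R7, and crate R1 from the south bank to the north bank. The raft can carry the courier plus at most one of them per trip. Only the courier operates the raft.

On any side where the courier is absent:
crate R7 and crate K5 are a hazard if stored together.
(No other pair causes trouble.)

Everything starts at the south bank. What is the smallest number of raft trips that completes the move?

11

Counting alone: the courier can take at most 1 across per trip to the north bank, so moving all 6 needs at least 6 loaded trips out, with a return between consecutive ones — at least 11 crossings.
The plan below uses exactly 11 crossings, so it is optimal:
1. Courier goes to the north bank with crate K5.
2. Courier goes back to the south bank alone.
3. Courier goes to the north bank with crate M3.
4. Courier goes back to the south bank alone.
5. Courier goes to the north bank with crate R2.
6. Courier goes back to the south bank alone.
7. Courier goes to the north bank with crate R5.
8. Courier goes back to the south bank alone.
9. Courier goes to the north bank with crate R1.
10. Courier goes back to the south bank alone.
11. Courier goes to the north bank with crate R7.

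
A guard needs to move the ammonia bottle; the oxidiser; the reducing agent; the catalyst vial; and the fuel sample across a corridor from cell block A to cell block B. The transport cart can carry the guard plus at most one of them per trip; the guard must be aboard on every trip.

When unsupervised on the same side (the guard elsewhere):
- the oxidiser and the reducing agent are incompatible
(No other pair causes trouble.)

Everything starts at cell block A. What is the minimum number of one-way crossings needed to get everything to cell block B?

9

Counting alone: the guard can take at most 1 across per trip to cell block B, so moving all 5 needs at least 5 loaded trips out, with a return between consecutive ones — at least 9 crossings.
The plan below uses exactly 9 crossings, so it is optimal:
1. Guard goes to cell block B with the oxidiser.  [cell block A: the ammonia bottle, the catalyst vial, the fuel sample, the reducing agent | cell block B: the oxidiser]
2. Guard goes back to cell block A alone.  [cell block A: the ammonia bottle, the catalyst vial, the fuel sample, the reducing agent | cell block B: the oxidiser]
3. Guard goes to cell block B with the ammonia bottle.  [cell block A: the catalyst vial, the fuel sample, the reducing agent | cell block B: the ammonia bottle, the oxidiser]
4. Guard goes back to cell block A alone.  [cell block A: the catalyst vial, the fuel sample, the reducing agent | cell block B: the ammonia bottle, the oxidiser]
5. Guard goes to cell block B with the catalyst vial.  [cell block A: the fuel sample, the reducing agent | cell block B: the ammonia bottle, the catalyst vial, the oxidiser]
6. Guard goes back to cell block A alone.  [cell block A: the fuel sample, the reducing agent | cell block B: the ammonia bottle, the catalyst vial, the oxidiser]
7. Guard goes to cell block B with the fuel sample.  [cell block A: the reducing agent | cell block B: the ammonia bottle, the catalyst vial, the fuel sample, the oxidiser]
8. Guard goes back to cell block A alone.  [cell block A: the reducing agent | cell block B: the ammonia bottle, the catalyst vial, the fuel sample, the oxidiser]
9. Guard goes to cell block B with the reducing agent.  [cell block A: — | cell block B: the ammonia bottle, the catalyst vial, the fuel sample, the oxidiser, the reducing agent]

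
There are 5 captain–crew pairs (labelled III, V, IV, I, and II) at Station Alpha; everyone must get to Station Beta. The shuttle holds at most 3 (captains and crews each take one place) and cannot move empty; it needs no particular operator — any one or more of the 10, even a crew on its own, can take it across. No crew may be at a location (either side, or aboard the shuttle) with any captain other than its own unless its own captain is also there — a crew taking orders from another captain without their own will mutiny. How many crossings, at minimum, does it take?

Counting alone: each trip to Station Beta takes at most 3 across and each return brings at least 1 back, so after t trips out (and t−1 returns) at most 3t − (t−1) of the 10 are across; that first reaches 10 at t = 5, so at least 9 crossings are needed.
The safety rule pushes this higher. Following every safe sequence of crossings, the most of the 10 that can be at Station Beta as the shuttle arrives there on crossing 9 is 9 — never all 10.
So no plan with fewer than 11 crossings exists, and this one achieves 11:
1. captain III and crew III cross → Station Beta.
2. captain III crosses ← Station Alpha.
3. crew I, crew IV, and crew V cross → Station Beta.
4. crew III crosses ← Station Alpha.
5. captain I, captain IV, and captain V cross → Station Beta.
6. captain V and crew V cross ← Station Alpha.
7. captain II, captain III, and captain V cross → Station Beta.
8. crew IV crosses ← Station Alpha.
9. crew III and crew V cross → Station Beta.
10. crew III crosses ← Station Alpha.
11. crew II, crew III, and crew IV cross → Station Beta.

11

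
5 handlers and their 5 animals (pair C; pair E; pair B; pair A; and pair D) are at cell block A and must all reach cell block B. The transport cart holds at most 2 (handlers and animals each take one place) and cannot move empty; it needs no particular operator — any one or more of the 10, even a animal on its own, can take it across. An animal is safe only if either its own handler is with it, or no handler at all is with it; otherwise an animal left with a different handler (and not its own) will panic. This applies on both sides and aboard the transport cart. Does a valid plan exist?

Following every safe sequence of crossings from the start, the most of the 10 that can be at cell block B as the transport cart arrives there on crossings 1, 3, 5, 7 is 2, 3, 4, 5 respectively; the best ever achieved is 5 of 10.
From crossing 9 on, no configuration arises that was not already reachable earlier: only 82 distinct safe configurations (who is on which side, and where the transport cart is) can ever be reached, none of them has everyone across, and every continuation just revisits them. So no valid plan exists.

No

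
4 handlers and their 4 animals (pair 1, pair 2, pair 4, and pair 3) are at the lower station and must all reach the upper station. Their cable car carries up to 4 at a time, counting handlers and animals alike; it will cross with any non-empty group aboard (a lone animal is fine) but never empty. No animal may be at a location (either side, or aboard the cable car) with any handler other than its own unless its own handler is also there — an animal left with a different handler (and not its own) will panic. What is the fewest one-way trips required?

5

Counting alone: each trip to the upper station takes at most 4 across and each return brings at least 1 back, so after t trips out (and t−1 returns) at most 4t − (t−1) of the 8 are across; that first reaches 8 at t = 3, so at least 5 crossings are needed.
The plan below uses exactly 5 crossings, so it is optimal:
1. animal 1 and handler 1 cross → the upper station.
2. handler 1 crosses ← the lower station.
3. handler 1, handler 2, handler 3, and handler 4 cross → the upper station.
4. animal 1 crosses ← the lower station.
5. animal 1, animal 2, animal 3, and animal 4 cross → the upper station.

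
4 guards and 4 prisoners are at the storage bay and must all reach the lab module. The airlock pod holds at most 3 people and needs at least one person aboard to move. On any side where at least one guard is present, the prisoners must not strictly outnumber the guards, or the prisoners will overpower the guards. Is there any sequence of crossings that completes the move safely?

Yes

1. 2 prisoners → the lab module.  (the storage bay: 4G 2P; the lab module: 0G 2P)
2. 1 prisoner ← the storage bay.  (the storage bay: 4G 3P; the lab module: 0G 1P)
3. 3 prisoners → the lab module.  (the storage bay: 4G 0P; the lab module: 0G 4P)
4. 1 prisoner ← the storage bay.  (the storage bay: 4G 1P; the lab module: 0G 3P)
5. 3 guards → the lab module.  (the storage bay: 1G 1P; the lab module: 3G 3P)
6. 1 guard and 1 prisoner ← the storage bay.  (the storage bay: 2G 2P; the lab module: 2G 2P)
7. 2 guards → the lab module.  (the storage bay: 0G 2P; the lab module: 4G 2P)
8. 1 prisoner ← the storage bay.  (the storage bay: 0G 3P; the lab module: 4G 1P)
9. 3 prisoners → the lab module.  (the storage bay: 0G 0P; the lab module: 4G 4P)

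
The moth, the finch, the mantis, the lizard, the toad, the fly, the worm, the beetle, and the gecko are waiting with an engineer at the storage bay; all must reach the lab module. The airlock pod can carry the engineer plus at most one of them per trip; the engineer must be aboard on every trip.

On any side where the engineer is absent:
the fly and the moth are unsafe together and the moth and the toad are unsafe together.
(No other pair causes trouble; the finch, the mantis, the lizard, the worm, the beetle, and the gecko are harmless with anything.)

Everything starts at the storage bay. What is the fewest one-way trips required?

19

Counting alone: the engineer can take at most 1 across per trip to the lab module, so moving all 9 needs at least 9 loaded trips out, with a return between consecutive ones — at least 17 crossings.
The safety rule pushes this higher. Following every safe sequence of crossings, the most of the 9 that can be at the lab module as the airlock pod arrives there on crossing 17 is 8 — never all 9.
So no plan with fewer than 19 crossings exists, and this one achieves 19:
1. Engineer goes to the lab module with the moth.
2. Engineer goes back to the storage bay alone.
3. Engineer goes to the lab module with the finch.
4. Engineer goes back to the storage bay alone.
5. Engineer goes to the lab module with the mantis.
6. Engineer goes back to the storage bay alone.
7. Engineer goes to the lab module with the lizard.
8. Engineer goes back to the storage bay alone.
9. Engineer goes to the lab module with the toad.
10. Engineer goes back to the storage bay with the moth.
11. Engineer goes to the lab module with the fly.
12. Engineer goes back to the storage bay alone.
13. Engineer goes to the lab module with the worm.
14. Engineer goes back to the storage bay alone.
15. Engineer goes to the lab module with the beetle.
16. Engineer goes back to the storage bay alone.
17. Engineer goes to the lab module with the gecko.
18. Engineer goes back to the storage bay alone.
19. Engineer goes to the lab module with the moth.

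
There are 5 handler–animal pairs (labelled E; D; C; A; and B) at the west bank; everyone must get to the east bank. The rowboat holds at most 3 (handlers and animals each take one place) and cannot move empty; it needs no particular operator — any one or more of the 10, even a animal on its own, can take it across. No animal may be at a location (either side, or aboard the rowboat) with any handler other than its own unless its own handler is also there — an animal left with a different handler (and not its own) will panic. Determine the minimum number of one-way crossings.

Counting alone: each trip to the east bank takes at most 3 across and each return brings at least 1 back, so after t trips out (and t−1 returns) at most 3t − (t−1) of the 10 are across; that first reaches 10 at t = 5, so at least 9 crossings are needed.
The safety rule pushes this higher. Following every safe sequence of crossings, the most of the 10 that can be at the east bank as the rowboat arrives there on crossing 9 is 9 — never all 10.
So no plan with fewer than 11 crossings exists, and this one achieves 11:
1. animal E and handler E cross → the east bank.
2. handler E crosses ← the west bank.
3. animal A, animal C, and animal D cross → the east bank.
4. animal E crosses ← the west bank.
5. handler A, handler C, and handler D cross → the east bank.
6. animal D and handler D cross ← the west bank.
7. handler B, handler D, and handler E cross → the east bank.
8. animal C crosses ← the west bank.
9. animal D and animal E cross → the east bank.
10. animal E crosses ← the west bank.
11. animal B, animal C, and animal E cross → the east bank.

11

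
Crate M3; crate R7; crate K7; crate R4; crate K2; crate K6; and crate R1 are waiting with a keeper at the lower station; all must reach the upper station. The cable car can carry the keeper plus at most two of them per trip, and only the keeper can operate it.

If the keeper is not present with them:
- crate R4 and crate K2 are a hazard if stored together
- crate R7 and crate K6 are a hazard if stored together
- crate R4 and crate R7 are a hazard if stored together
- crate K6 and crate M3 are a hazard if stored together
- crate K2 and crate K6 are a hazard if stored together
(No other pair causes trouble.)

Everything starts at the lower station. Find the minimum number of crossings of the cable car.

9

Counting alone: the keeper can take at most 2 across per trip to the upper station, so moving all 7 needs at least 4 loaded trips out, with a return between consecutive ones — at least 7 crossings.
The safety rule pushes this higher. Following every safe sequence of crossings, the most of the 7 that can be at the upper station as the cable car arrives there on crossing 7 is 6 — never all 7.
So no plan with fewer than 9 crossings exists, and this one achieves 9:
1. Keeper goes to the upper station with crate K6 and crate R4.
2. Keeper goes back to the lower station alone.
3. Keeper goes to the upper station with crate M3.
4. Keeper goes back to the lower station with crate K6.
5. Keeper goes to the upper station with crate K2 and crate R7.
6. Keeper goes back to the lower station with crate R4.
7. Keeper goes to the upper station with crate K7 and crate R1.
8. Keeper goes back to the lower station alone.
9. Keeper goes to the upper station with crate K6 and crate R4.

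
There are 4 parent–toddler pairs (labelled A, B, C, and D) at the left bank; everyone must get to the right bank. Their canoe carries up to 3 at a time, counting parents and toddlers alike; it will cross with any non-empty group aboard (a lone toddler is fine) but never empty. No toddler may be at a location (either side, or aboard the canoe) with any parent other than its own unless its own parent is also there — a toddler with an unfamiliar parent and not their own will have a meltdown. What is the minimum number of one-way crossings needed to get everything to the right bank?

Counting alone: each trip to the right bank takes at most 3 across and each return brings at least 1 back, so after t trips out (and t−1 returns) at most 3t − (t−1) of the 8 are across; that first reaches 8 at t = 4, so at least 7 crossings are needed.
The safety rule pushes this higher. Following every safe sequence of crossings, the most of the 8 that can be at the right bank as the canoe arrives there on crossing 7 is 7 — never all 8.
So no plan with fewer than 9 crossings exists, and this one achieves 9:
1. parent A and toddler A cross → the right bank.
2. parent A crosses ← the left bank.
3. parent A, parent B, and toddler B cross → the right bank.
4. parent A and toddler A cross ← the left bank.
5. parent A, parent C, and parent D cross → the right bank.
6. toddler B crosses ← the left bank.
7. toddler A and toddler B cross → the right bank.
8. toddler A crosses ← the left bank.
9. toddler A, toddler C, and toddler D cross → the right bank.

9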